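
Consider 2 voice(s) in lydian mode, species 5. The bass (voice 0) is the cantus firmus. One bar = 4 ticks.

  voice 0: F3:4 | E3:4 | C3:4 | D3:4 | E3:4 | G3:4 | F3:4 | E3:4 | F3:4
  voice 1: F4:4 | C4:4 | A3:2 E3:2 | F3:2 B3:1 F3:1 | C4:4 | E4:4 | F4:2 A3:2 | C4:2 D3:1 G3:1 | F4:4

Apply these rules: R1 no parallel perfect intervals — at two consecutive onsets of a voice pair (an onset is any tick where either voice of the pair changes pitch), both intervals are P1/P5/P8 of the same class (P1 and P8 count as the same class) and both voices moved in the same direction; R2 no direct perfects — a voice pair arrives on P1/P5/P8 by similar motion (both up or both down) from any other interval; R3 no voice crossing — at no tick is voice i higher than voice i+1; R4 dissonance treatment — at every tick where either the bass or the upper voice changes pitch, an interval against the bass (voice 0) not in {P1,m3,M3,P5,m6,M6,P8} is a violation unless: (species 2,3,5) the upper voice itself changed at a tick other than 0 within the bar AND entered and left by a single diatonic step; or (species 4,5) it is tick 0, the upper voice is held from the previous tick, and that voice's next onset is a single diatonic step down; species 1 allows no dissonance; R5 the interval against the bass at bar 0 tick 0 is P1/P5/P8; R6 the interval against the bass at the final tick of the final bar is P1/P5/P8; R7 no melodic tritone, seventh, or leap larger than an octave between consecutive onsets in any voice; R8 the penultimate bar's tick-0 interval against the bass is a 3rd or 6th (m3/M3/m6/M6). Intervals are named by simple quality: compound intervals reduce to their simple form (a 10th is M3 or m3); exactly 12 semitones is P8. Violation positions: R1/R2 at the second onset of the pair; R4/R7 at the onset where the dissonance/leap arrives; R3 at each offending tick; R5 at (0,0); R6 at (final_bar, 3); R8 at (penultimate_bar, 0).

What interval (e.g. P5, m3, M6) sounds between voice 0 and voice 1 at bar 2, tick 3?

M3

voice 0=C3 voice 1=E3 -> M3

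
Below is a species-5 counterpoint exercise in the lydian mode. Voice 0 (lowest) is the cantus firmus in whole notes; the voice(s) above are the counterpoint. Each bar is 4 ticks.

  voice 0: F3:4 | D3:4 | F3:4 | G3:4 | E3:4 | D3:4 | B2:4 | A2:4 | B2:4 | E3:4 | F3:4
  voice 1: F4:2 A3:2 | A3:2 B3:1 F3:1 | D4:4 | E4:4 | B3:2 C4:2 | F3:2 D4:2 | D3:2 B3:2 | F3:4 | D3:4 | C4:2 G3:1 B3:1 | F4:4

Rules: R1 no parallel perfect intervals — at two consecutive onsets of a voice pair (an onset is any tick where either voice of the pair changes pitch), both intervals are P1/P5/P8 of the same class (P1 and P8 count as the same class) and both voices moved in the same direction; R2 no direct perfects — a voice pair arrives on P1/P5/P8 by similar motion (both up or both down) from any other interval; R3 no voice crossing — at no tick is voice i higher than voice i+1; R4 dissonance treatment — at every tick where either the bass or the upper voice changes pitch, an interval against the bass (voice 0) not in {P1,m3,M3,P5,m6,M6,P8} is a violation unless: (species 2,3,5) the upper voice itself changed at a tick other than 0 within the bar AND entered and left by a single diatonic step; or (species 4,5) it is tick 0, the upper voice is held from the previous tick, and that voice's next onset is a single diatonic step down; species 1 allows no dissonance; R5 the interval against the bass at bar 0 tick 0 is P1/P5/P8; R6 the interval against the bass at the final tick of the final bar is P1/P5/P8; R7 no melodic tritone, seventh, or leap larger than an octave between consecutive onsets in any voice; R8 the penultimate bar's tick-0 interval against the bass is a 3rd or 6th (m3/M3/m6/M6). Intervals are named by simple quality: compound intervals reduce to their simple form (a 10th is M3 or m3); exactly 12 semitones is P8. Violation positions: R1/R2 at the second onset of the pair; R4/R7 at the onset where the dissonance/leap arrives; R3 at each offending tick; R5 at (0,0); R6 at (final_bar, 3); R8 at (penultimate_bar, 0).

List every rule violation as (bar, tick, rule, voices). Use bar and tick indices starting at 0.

(1, 3, R7, (1,))
(4, 0, R2, (0, 1))
(7, 0, R7, (1,))
(9, 0, R7, (1,))
(10, 0, R2, (0, 1))
(10, 0, R7, (1,))

bar 0: v0=F3 v1=F4 downbeat P8
bar 1: v0=D3 v1=A3 downbeat P5
bar 2: v0=F3 v1=D4 downbeat M6
bar 3: v0=G3 v1=E4 downbeat M6
bar 4: v0=E3 v1=B3 downbeat P5
bar 5: v0=D3 v1=F3 downbeat m3
bar 6: v0=B2 v1=D3 downbeat m3
bar 7: v0=A2 v1=F3 downbeat m6
bar 8: v0=B2 v1=D3 downbeat m3
bar 9: v0=E3 v1=C4 downbeat m6
bar 10: v0=F3 v1=F4 downbeat P8
  -> R7 @ bar 1 tick 3 v(1,): B3->F3 leap 6st
  -> R2 @ bar 4 tick 0 v(0, 1): G3/E4 M6 -> E3/B3 P5 similar
  -> R7 @ bar 7 tick 0 v(1,): B3->F3 leap 6st
  -> R7 @ bar 9 tick 0 v(1,): D3->C4 leap 10st
  -> R2 @ bar 10 tick 0 v(0, 1): E3/B3 P5 -> F3/F4 P8 similar
  -> R7 @ bar 10 tick 0 v(1,): B3->F4 leap 6st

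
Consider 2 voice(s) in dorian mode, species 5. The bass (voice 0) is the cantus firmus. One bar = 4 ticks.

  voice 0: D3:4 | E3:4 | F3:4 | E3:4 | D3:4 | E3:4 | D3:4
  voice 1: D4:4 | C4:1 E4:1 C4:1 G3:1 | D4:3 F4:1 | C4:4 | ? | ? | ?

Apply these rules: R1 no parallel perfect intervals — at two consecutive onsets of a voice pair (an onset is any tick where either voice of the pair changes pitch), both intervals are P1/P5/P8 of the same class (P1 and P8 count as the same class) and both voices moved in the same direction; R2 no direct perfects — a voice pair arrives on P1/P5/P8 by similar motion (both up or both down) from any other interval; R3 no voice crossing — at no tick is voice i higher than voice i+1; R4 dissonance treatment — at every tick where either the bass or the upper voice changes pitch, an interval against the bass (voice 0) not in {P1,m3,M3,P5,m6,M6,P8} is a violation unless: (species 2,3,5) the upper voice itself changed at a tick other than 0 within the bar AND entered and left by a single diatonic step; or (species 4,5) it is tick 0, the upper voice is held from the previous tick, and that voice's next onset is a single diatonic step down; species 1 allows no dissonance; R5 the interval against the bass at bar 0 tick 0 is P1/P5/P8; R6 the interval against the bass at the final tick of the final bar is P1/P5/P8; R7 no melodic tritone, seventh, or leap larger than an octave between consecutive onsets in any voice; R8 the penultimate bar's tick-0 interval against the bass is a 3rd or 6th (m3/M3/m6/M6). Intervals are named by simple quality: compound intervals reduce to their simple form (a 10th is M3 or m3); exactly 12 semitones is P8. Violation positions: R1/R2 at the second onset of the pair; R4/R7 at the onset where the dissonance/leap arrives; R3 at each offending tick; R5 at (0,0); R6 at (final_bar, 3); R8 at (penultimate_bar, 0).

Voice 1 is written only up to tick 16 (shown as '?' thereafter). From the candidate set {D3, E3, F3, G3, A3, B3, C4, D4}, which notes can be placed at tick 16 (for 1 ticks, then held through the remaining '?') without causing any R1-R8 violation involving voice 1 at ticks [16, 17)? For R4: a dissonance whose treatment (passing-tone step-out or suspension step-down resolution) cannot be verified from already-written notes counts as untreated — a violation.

{B3, D4, F3}

D3: violates R2,R7
E3: violates R4
F3: legal
G3: violates R4
A3: violates R2
B3: legal
C4: violates R4
D4: legal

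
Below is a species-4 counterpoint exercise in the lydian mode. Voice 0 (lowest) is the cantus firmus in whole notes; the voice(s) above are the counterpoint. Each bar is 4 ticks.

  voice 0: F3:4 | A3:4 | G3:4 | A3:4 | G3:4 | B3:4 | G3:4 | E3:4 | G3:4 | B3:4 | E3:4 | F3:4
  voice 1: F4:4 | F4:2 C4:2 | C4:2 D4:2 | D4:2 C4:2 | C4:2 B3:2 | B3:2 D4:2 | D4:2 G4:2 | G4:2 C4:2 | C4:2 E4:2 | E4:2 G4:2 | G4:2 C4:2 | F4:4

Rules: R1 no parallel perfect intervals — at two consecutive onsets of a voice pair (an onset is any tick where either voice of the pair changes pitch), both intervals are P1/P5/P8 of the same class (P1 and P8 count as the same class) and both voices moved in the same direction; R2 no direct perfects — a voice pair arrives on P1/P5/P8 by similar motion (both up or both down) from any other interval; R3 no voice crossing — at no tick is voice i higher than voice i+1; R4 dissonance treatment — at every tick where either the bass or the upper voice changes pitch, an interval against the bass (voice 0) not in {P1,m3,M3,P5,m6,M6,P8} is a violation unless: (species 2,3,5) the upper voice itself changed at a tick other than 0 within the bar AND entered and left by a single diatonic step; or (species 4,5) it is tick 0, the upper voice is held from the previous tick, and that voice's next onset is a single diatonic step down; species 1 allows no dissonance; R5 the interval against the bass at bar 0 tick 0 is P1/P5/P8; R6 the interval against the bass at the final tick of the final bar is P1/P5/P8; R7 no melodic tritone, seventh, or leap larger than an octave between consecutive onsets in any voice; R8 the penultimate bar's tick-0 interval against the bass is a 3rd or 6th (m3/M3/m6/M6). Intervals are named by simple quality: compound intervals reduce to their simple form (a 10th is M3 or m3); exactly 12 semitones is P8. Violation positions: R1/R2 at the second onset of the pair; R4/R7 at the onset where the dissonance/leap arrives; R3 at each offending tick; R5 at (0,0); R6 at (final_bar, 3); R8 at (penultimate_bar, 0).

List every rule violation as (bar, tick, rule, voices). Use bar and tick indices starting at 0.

(2, 0, R4, (0, 1))
(8, 0, R4, (0, 1))
(9, 0, R4, (0, 1))
(11, 0, R2, (0, 1))

bar 0: v0=F3 v1=F4 downbeat P8
bar 1: v0=A3 v1=F4 downbeat m6
bar 2: v0=G3 v1=C4 downbeat P4
bar 3: v0=A3 v1=D4 downbeat P4
bar 4: v0=G3 v1=C4 downbeat P4
bar 5: v0=B3 v1=B3 downbeat P1
bar 6: v0=G3 v1=D4 downbeat P5
bar 7: v0=E3 v1=G4 downbeat m3
bar 8: v0=G3 v1=C4 downbeat P4
bar 9: v0=B3 v1=E4 downbeat P4
bar 10: v0=E3 v1=G4 downbeat m3
bar 11: v0=F3 v1=F4 downbeat P8
  -> R4 @ bar 2 tick 0 v(0, 1): G3/C4 P4 untreated
  -> R4 @ bar 8 tick 0 v(0, 1): G3/C4 P4 untreated
  -> R4 @ bar 9 tick 0 v(0, 1): B3/E4 P4 untreated
  -> R2 @ bar 11 tick 0 v(0, 1): E3/C4 m6 -> F3/F4 P8 similar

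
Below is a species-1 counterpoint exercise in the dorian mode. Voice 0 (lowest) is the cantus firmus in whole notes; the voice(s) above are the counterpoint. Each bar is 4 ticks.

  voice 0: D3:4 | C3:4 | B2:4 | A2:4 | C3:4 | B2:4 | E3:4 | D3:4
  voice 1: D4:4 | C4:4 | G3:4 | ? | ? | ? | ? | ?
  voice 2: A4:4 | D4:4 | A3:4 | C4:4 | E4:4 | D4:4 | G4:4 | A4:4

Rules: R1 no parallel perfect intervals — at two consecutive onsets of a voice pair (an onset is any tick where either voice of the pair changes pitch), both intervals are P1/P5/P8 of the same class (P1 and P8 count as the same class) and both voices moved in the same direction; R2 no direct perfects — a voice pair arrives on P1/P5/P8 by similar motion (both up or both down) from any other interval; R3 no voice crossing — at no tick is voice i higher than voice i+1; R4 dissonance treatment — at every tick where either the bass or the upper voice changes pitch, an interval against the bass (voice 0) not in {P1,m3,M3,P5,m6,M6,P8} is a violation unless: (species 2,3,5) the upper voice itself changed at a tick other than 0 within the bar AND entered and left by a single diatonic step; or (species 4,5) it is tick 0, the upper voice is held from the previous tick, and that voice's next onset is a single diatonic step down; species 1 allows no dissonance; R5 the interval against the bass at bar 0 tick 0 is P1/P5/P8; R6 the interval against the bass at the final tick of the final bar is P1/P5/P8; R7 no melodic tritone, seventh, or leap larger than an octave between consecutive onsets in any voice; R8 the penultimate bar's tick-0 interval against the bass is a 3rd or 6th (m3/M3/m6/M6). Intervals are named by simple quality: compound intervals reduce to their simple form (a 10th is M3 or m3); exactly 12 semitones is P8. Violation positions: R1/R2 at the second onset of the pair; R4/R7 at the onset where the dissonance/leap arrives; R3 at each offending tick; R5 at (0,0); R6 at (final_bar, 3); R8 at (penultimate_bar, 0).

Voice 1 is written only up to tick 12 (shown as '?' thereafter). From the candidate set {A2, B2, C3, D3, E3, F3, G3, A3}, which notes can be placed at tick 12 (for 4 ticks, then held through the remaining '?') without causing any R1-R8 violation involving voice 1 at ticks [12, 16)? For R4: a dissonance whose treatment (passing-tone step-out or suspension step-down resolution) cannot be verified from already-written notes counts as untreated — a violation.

{A3, C3, F3}

A2: violates R2,R7
B2: violates R4
C3: legal
D3: violates R4
E3: violates R2
F3: legal
G3: violates R4
A3: legal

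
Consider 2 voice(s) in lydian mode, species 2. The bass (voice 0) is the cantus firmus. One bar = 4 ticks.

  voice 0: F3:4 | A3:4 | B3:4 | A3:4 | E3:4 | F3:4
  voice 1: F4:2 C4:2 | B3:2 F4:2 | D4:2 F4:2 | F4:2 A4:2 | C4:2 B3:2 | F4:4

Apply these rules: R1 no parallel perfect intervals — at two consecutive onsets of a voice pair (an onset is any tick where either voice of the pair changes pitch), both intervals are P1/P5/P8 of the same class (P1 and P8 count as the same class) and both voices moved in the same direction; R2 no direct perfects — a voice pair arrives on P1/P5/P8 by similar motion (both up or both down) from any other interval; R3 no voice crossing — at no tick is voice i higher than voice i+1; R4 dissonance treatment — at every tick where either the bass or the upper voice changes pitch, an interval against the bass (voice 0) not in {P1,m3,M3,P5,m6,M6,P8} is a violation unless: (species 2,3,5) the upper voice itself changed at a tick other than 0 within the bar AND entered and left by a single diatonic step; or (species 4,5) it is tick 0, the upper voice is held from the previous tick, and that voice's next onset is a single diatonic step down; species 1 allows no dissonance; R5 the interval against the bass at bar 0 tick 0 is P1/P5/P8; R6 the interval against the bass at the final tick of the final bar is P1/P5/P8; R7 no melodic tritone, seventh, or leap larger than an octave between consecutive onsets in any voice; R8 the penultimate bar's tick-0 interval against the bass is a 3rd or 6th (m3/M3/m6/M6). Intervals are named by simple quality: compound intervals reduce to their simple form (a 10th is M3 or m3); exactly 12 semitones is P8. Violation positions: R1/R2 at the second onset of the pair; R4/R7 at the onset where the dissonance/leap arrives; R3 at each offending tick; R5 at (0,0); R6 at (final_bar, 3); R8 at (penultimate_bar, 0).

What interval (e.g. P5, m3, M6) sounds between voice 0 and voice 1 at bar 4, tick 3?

voice 0=E3 voice 1=B3 -> P5

P5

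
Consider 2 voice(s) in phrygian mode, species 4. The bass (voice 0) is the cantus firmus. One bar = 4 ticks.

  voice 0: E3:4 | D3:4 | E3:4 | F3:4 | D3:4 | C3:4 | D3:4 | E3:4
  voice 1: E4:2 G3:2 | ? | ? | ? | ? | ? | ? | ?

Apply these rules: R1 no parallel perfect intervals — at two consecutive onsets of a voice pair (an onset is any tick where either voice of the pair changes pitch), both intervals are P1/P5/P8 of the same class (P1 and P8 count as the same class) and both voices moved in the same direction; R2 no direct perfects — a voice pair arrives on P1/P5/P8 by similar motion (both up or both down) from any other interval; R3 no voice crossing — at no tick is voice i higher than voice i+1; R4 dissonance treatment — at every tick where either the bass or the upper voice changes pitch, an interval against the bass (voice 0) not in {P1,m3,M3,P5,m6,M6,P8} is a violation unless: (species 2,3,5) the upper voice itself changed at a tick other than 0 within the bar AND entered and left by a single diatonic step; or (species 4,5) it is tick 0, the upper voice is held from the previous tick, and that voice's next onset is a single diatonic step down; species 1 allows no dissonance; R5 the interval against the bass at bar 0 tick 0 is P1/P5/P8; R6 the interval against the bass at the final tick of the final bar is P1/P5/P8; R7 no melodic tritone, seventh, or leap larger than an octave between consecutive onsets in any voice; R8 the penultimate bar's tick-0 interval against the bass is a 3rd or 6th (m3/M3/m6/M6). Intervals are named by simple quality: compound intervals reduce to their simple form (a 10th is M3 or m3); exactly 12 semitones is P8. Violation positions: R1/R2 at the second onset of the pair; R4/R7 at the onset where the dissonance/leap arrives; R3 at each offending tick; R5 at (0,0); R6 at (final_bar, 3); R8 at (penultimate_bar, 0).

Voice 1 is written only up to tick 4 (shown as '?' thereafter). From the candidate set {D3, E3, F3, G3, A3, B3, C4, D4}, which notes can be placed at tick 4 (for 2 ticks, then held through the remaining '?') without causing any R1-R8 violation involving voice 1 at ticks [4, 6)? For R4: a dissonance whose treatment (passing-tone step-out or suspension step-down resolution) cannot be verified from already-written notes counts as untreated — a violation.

D3: violates R2
E3: violates R4
F3: legal
G3: violates R4
A3: legal
B3: legal
C4: violates R4
D4: legal

{A3, B3, D4, F3}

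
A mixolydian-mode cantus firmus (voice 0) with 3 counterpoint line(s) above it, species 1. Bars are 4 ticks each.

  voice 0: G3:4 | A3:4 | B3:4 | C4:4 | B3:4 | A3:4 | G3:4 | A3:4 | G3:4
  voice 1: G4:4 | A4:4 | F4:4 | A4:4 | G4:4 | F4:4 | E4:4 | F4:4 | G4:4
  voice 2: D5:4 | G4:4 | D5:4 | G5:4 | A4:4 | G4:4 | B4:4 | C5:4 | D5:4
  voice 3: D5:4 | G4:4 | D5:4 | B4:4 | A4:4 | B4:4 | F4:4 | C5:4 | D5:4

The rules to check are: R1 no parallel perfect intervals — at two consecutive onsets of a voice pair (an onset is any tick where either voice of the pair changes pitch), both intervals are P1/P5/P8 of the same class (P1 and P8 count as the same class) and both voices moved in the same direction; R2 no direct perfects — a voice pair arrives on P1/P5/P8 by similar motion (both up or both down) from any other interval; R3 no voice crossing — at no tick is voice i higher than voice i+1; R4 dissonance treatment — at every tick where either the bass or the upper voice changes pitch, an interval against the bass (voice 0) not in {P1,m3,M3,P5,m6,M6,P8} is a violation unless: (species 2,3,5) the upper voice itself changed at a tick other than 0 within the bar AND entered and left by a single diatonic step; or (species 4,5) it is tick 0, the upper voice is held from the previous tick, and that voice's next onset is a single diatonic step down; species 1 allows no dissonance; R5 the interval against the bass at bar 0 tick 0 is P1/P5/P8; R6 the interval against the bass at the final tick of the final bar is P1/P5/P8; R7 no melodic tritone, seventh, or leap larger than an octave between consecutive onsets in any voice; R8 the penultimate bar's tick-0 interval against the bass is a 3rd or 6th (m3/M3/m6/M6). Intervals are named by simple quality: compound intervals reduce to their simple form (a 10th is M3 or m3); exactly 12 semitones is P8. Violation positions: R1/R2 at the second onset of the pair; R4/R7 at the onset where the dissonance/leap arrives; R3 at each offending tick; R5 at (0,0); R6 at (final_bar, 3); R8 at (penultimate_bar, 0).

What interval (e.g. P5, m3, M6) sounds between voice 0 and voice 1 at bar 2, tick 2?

TT

voice 0=B3 voice 1=F4 -> TT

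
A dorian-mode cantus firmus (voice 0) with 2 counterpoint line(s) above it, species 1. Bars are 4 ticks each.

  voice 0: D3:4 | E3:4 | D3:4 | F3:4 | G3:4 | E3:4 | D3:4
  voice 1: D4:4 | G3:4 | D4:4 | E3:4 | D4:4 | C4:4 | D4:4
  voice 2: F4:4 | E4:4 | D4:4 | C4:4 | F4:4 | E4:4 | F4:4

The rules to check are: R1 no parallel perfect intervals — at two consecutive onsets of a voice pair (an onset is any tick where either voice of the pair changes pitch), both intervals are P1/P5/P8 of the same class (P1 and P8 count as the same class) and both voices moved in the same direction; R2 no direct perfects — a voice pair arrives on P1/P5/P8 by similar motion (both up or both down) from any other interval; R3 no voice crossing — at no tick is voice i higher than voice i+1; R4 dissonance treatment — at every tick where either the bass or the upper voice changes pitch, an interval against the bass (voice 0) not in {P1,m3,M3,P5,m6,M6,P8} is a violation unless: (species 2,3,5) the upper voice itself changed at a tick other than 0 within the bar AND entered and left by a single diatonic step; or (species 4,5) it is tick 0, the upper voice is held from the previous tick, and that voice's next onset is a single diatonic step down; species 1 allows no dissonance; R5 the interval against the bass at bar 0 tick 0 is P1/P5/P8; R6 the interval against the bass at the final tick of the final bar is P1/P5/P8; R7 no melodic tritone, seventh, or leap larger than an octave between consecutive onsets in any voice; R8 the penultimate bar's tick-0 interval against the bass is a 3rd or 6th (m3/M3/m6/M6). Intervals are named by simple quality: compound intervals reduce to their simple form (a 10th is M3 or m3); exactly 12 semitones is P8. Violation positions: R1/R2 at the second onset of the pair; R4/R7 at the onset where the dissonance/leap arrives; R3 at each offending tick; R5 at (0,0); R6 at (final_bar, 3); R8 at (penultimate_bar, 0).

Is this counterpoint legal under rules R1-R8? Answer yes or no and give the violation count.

No (14 violations)

bar 0: v0=D3 v1=D4 v2=F4 (m3)
bar 1: v0=E3 v1=G3 v2=E4 (P8)
bar 2: v0=D3 v1=D4 v2=D4 (P8)
bar 3: v0=F3 v1=E3 v2=C4 (P5)
bar 4: v0=G3 v1=D4 v2=F4 (m7)
bar 5: v0=E3 v1=C4 v2=E4 (P8)
bar 6: v0=D3 v1=D4 v2=F4 (m3)
  R5 @ bar0.0: opens on m3
  R1 @ bar2.0: E3/E4 P8 -> D3/D4 P8 similar
  R3 @ bar3.0: F3 above E3
  R4 @ bar3.0: F3/E3 m2 untreated
  R7 @ bar3.0: D4->E3 leap 10st
  R3 @ bar3.1: F3 above E3
  R3 @ bar3.2: F3 above E3
  R3 @ bar3.3: F3 above E3
  R2 @ bar4.0: F3/E3 m2 -> G3/D4 P5 similar
  R4 @ bar4.0: G3/F4 m7 untreated
  R7 @ bar4.0: E3->D4 leap 10st
  R2 @ bar5.0: G3/F4 m7 -> E3/E4 P8 similar
  R8 @ bar5.0: penult P8 not 3rd/6th
  R6 @ bar6.3: closes on m3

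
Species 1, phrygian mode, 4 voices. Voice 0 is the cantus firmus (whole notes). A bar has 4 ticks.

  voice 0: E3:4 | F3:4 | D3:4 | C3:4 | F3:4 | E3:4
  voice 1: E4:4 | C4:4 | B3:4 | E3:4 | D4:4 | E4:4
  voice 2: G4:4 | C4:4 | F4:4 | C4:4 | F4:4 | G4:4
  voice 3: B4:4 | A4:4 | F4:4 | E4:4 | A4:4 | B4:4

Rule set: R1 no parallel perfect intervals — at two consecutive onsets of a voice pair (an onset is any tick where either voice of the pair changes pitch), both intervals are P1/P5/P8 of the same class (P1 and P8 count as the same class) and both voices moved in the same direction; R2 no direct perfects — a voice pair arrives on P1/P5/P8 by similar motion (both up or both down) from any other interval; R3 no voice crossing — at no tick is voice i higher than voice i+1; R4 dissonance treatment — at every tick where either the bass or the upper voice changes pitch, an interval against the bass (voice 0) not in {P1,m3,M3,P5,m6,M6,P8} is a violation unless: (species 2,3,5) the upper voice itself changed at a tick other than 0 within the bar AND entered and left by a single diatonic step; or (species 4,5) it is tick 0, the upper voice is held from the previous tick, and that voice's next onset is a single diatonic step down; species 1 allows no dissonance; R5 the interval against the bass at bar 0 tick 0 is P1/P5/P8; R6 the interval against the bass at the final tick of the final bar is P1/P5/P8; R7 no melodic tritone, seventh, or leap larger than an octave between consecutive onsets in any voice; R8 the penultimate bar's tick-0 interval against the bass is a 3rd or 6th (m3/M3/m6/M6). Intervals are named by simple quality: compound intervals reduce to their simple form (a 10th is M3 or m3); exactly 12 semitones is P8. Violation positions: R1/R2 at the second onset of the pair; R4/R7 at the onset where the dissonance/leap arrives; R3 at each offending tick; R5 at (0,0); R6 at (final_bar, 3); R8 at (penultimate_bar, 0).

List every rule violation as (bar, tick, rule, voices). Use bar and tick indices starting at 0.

(0, 0, R5, (0, 2))
(1, 0, R2, (1, 2))
(3, 0, R2, (0, 2))
(3, 0, R2, (1, 3))
(4, 0, R1, (0, 2))
(4, 0, R2, (1, 3))
(4, 0, R7, (1,))
(4, 0, R8, (0, 2))
(5, 0, R1, (1, 3))
(5, 3, R6, (0, 2))

bar 0: v0=E3 v1=E4 v2=G4 v3=B4 downbeat P5
bar 1: v0=F3 v1=C4 v2=C4 v3=A4 downbeat M3
bar 2: v0=D3 v1=B3 v2=F4 v3=F4 downbeat m3
bar 3: v0=C3 v1=E3 v2=C4 v3=E4 downbeat M3
bar 4: v0=F3 v1=D4 v2=F4 v3=A4 downbeat M3
bar 5: v0=E3 v1=E4 v2=G4 v3=B4 downbeat P5
  -> R5 @ bar 0 tick 0 v(0, 2): opens on m3
  -> R2 @ bar 1 tick 0 v(1, 2): E4/G4 m3 -> C4/C4 P1 similar
  -> R2 @ bar 3 tick 0 v(0, 2): D3/F4 m3 -> C3/C4 P8 similar
  -> R2 @ bar 3 tick 0 v(1, 3): B3/F4 TT -> E3/E4 P8 similar
  -> R1 @ bar 4 tick 0 v(0, 2): C3/C4 P8 -> F3/F4 P8 similar
  -> R2 @ bar 4 tick 0 v(1, 3): E3/E4 P8 -> D4/A4 P5 similar
  -> R7 @ bar 4 tick 0 v(1,): E3->D4 leap 10st
  -> R8 @ bar 4 tick 0 v(0, 2): penult P8 not 3rd/6th
  -> R1 @ bar 5 tick 0 v(1, 3): D4/A4 P5 -> E4/B4 P5 similar
  -> R6 @ bar 5 tick 3 v(0, 2): closes on m3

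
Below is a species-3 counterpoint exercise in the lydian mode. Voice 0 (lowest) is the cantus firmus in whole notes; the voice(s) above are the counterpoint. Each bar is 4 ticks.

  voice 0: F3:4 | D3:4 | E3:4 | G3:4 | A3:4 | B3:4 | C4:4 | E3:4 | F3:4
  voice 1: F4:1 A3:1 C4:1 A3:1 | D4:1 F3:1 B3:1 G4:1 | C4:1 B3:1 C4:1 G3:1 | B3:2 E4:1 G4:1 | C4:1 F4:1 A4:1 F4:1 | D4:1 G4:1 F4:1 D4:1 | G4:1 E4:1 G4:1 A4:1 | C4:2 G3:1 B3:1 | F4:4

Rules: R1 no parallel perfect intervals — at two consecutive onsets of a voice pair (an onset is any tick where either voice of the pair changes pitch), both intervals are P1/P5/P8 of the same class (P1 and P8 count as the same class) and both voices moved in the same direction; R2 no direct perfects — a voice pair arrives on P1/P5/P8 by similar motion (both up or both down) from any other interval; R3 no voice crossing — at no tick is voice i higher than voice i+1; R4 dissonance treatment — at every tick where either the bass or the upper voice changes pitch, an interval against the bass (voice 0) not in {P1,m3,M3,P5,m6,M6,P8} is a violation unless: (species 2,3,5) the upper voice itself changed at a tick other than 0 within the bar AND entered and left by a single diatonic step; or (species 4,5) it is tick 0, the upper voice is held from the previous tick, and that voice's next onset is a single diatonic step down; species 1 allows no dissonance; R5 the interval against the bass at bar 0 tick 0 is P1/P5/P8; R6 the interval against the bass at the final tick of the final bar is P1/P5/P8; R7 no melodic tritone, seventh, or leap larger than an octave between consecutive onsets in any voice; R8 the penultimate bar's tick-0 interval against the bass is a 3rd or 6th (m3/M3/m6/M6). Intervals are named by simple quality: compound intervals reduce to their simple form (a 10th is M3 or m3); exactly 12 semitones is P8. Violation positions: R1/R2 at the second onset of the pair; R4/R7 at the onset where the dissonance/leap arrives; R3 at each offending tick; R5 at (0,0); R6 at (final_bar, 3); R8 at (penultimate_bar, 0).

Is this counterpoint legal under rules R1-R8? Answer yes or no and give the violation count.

No (6 violations)

bar 0: v0=F3 v1=F4 (P8)
bar 1: v0=D3 v1=D4 (P8)
bar 2: v0=E3 v1=C4 (m6)
bar 3: v0=G3 v1=B3 (M3)
bar 4: v0=A3 v1=C4 (m3)
bar 5: v0=B3 v1=D4 (m3)
bar 6: v0=C4 v1=G4 (P5)
bar 7: v0=E3 v1=C4 (m6)
bar 8: v0=F3 v1=F4 (P8)
  R7 @ bar1.2: F3->B3 leap 6st
  R4 @ bar1.3: D3/G4 P4 untreated
  R4 @ bar5.2: B3/F4 TT untreated
  R2 @ bar6.0: B3/D4 m3 -> C4/G4 P5 similar
  R2 @ bar8.0: E3/B3 P5 -> F3/F4 P8 similar
  R7 @ bar8.0: B3->F4 leap 6st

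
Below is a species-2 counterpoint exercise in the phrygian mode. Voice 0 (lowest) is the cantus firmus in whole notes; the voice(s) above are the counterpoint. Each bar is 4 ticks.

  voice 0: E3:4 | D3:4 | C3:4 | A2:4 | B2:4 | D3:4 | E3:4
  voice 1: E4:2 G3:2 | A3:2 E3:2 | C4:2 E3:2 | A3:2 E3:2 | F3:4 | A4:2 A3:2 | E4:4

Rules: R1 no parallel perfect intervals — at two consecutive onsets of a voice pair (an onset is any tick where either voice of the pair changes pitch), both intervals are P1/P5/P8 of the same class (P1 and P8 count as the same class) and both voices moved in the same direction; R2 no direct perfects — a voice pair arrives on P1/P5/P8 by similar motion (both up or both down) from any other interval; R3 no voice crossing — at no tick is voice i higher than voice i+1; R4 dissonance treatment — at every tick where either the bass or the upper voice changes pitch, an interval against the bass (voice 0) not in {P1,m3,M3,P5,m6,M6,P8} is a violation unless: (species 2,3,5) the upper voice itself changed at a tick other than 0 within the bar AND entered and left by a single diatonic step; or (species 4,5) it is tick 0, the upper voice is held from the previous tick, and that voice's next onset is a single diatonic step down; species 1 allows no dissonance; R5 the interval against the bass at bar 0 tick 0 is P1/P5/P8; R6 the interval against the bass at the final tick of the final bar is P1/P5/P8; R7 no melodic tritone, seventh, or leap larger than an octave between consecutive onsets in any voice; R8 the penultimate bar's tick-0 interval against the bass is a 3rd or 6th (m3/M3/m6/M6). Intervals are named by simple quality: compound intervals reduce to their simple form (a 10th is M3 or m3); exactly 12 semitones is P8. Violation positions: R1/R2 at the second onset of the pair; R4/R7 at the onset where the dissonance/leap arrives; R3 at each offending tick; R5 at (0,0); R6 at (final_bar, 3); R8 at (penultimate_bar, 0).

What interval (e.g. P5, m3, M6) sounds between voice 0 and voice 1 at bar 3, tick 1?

voice 0=A2 voice 1=A3 -> P8

P8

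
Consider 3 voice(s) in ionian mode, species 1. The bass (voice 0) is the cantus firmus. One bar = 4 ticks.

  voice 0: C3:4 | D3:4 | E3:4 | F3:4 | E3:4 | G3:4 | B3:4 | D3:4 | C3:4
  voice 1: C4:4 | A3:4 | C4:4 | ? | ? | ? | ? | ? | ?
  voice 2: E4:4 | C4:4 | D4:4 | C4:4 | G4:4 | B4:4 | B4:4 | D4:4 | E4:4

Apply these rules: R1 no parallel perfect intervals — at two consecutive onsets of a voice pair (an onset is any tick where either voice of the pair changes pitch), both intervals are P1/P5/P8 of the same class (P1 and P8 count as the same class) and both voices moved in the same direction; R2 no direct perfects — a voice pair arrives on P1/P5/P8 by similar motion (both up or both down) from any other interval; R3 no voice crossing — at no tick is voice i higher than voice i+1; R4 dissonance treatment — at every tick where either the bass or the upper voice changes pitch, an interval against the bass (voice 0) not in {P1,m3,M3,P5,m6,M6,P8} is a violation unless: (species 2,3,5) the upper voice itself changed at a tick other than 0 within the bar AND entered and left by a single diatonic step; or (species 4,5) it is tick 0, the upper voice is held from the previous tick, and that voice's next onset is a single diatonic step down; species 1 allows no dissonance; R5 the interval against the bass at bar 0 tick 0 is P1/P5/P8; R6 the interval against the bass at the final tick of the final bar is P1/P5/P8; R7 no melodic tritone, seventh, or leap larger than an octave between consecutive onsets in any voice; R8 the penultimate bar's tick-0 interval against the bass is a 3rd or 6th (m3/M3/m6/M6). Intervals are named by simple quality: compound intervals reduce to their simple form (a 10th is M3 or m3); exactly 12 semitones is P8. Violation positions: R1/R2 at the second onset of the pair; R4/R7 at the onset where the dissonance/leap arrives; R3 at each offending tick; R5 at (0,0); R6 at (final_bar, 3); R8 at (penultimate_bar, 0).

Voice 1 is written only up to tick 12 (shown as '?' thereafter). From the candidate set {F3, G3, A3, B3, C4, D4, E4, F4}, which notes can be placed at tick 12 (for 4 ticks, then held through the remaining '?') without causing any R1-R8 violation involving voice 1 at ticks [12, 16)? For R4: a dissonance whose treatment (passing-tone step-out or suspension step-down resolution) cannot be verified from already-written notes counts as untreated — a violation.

{A3, C4}

F3: violates R2
G3: violates R4
A3: legal
B3: violates R4
C4: legal
D4: violates R3
E4: violates R3,R4
F4: violates R2,R3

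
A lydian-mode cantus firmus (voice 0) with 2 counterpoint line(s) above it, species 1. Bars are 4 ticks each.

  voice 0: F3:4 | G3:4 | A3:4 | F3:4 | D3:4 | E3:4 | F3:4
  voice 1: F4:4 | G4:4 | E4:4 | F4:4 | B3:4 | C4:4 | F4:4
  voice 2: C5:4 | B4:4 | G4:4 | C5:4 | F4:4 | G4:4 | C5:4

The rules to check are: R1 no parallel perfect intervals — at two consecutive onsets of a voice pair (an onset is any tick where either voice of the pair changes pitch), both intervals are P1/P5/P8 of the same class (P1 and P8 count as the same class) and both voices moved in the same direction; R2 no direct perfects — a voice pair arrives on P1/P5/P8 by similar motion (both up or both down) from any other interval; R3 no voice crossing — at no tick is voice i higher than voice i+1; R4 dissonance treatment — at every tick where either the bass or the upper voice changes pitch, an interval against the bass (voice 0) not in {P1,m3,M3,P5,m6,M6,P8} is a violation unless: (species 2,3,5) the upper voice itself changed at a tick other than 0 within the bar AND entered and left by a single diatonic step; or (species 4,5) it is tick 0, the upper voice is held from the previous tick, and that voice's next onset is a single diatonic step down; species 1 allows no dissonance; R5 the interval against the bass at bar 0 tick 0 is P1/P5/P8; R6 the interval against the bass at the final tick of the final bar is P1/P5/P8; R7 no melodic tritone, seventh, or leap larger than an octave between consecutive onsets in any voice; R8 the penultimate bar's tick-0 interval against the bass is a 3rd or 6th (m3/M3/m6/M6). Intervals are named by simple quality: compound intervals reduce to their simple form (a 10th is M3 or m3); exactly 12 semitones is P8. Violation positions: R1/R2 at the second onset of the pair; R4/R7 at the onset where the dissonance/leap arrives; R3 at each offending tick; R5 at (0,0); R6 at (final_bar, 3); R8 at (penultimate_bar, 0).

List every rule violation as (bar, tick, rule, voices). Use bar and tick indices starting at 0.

bar 0: v0=F3 v1=F4 v2=C5 downbeat P5
bar 1: v0=G3 v1=G4 v2=B4 downbeat M3
bar 2: v0=A3 v1=E4 v2=G4 downbeat m7
bar 3: v0=F3 v1=F4 v2=C5 downbeat P5
bar 4: v0=D3 v1=B3 v2=F4 downbeat m3
bar 5: v0=E3 v1=C4 v2=G4 downbeat m3
bar 6: v0=F3 v1=F4 v2=C5 downbeat P5
  -> R1 @ bar 1 tick 0 v(0, 1): F3/F4 P8 -> G3/G4 P8 similar
  -> R4 @ bar 2 tick 0 v(0, 2): A3/G4 m7 untreated
  -> R2 @ bar 3 tick 0 v(1, 2): E4/G4 m3 -> F4/C5 P5 similar
  -> R7 @ bar 4 tick 0 v(1,): F4->B3 leap 6st
  -> R2 @ bar 5 tick 0 v(1, 2): B3/F4 TT -> C4/G4 P5 similar
  -> R1 @ bar 6 tick 0 v(1, 2): C4/G4 P5 -> F4/C5 P5 similar
  -> R2 @ bar 6 tick 0 v(0, 1): E3/C4 m6 -> F3/F4 P8 similar
  -> R2 @ bar 6 tick 0 v(0, 2): E3/G4 m3 -> F3/C5 P5 similar

(1, 0, R1, (0, 1))
(2, 0, R4, (0, 2))
(3, 0, R2, (1, 2))
(4, 0, R7, (1,))
(5, 0, R2, (1, 2))
(6, 0, R1, (1, 2))
(6, 0, R2, (0, 1))
(6, 0, R2, (0, 2))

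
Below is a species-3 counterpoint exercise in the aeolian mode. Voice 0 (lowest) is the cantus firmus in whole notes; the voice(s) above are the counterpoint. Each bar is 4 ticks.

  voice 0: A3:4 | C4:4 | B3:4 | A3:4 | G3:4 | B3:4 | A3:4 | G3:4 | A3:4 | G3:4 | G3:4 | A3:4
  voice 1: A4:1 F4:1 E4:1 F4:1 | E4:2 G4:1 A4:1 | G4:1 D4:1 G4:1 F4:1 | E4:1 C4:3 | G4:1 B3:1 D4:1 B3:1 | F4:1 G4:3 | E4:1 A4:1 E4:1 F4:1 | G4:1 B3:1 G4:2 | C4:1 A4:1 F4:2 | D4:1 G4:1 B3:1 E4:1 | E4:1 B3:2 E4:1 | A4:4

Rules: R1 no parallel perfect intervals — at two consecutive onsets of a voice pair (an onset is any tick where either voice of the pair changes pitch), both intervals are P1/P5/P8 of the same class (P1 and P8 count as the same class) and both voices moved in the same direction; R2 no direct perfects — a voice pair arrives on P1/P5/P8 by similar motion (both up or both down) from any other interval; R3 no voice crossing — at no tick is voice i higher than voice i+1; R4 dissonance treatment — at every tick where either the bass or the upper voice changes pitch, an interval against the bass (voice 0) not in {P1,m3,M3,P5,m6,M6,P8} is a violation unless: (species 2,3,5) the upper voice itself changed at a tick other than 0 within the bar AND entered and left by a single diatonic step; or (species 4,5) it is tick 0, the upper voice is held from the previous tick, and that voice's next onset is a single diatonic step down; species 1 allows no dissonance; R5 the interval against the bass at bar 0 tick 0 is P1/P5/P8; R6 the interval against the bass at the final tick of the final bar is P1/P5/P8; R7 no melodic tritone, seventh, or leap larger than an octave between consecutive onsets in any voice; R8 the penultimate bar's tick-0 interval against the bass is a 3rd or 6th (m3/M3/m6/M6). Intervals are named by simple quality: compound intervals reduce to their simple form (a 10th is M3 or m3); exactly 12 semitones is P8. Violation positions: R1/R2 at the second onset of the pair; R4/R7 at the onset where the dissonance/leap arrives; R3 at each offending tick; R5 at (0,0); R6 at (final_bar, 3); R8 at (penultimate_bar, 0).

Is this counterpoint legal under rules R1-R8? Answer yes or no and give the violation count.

No (6 violations)

bar 0: v0=A3 v1=A4 (P8)
bar 1: v0=C4 v1=E4 (M3)
bar 2: v0=B3 v1=G4 (m6)
bar 3: v0=A3 v1=E4 (P5)
bar 4: v0=G3 v1=G4 (P8)
bar 5: v0=B3 v1=F4 (TT)
bar 6: v0=A3 v1=E4 (P5)
bar 7: v0=G3 v1=G4 (P8)
bar 8: v0=A3 v1=C4 (m3)
bar 9: v0=G3 v1=D4 (P5)
bar 10: v0=G3 v1=E4 (M6)
bar 11: v0=A3 v1=A4 (P8)
  R2 @ bar3.0: B3/F4 TT -> A3/E4 P5 similar
  R4 @ bar5.0: B3/F4 TT untreated
  R7 @ bar5.0: B3->F4 leap 6st
  R2 @ bar6.0: B3/G4 m6 -> A3/E4 P5 similar
  R2 @ bar9.0: A3/F4 m6 -> G3/D4 P5 similar
  R2 @ bar11.0: G3/E4 M6 -> A3/A4 P8 similar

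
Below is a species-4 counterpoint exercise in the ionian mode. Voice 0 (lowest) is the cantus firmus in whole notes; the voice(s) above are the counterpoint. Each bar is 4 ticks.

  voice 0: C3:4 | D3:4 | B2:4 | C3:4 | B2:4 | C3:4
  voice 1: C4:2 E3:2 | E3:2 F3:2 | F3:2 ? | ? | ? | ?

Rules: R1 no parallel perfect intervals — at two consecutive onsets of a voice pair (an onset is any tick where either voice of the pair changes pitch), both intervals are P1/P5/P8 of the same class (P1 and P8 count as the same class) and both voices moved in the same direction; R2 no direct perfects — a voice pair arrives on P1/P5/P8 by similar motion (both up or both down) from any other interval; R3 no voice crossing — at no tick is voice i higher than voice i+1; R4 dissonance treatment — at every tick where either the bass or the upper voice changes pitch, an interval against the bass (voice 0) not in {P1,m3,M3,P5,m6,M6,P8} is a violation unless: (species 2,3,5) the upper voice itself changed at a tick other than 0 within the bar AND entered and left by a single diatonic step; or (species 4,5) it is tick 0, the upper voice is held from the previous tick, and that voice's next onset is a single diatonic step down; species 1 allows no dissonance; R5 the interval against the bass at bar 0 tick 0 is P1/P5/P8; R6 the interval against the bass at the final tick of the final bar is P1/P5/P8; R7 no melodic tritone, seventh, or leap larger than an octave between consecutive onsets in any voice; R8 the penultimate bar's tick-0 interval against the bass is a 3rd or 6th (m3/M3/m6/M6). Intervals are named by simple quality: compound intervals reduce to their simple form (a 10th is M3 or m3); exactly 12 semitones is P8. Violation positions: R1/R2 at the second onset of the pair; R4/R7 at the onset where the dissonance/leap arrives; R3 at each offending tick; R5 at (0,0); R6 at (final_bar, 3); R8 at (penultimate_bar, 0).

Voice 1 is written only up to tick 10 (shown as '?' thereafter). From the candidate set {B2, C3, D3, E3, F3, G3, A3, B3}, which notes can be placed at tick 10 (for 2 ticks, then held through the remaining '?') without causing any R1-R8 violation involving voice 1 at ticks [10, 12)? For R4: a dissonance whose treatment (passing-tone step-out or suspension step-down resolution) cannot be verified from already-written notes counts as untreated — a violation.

{D3, F3, G3}

B2: violates R7
C3: violates R4
D3: legal
E3: violates R4
F3: legal
G3: legal
A3: violates R4
B3: violates R7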